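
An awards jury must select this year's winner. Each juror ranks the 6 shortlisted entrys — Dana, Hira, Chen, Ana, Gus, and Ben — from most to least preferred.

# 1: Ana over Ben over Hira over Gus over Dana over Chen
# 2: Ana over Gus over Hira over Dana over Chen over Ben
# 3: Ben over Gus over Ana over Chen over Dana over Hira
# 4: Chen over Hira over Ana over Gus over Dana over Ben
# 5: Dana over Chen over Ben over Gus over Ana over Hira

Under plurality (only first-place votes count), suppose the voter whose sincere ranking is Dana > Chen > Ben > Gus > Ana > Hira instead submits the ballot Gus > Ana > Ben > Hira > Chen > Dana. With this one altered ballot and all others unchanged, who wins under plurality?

First-place totals with the altered ballot: Dana 0, Hira 0, Chen 1, Ana 2, Gus 1, Ben 1.
The winner is unchanged: still Ana.

Ana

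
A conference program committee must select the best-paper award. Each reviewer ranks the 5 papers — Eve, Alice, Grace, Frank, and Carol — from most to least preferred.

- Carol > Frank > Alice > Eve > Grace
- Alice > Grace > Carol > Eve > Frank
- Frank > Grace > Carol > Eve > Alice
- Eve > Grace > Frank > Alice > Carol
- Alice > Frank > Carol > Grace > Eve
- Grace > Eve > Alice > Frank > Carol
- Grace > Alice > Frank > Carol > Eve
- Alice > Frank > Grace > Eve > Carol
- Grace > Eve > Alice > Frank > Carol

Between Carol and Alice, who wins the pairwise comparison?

Ballots ranking Carol above Alice: 2.
Ballots ranking Alice above Carol: 7.
Alice wins the head-to-head, 7–2.

Alice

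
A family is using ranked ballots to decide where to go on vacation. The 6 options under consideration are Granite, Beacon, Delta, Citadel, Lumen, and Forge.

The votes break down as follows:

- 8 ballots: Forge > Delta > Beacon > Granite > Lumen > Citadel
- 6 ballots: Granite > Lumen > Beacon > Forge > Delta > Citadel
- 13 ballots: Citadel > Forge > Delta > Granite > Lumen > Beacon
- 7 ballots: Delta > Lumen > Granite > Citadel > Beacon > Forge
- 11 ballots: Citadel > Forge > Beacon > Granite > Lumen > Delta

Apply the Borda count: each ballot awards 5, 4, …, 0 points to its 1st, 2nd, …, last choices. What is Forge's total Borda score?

Borda scores:
  Granite: 8·2 + 6·5 + 13·2 + 7·3 + 11·2 = 115
  Beacon: 8·3 + 6·3 + 13·0 + 7·1 + 11·3 = 82
  Delta: 8·4 + 6·1 + 13·3 + 7·5 + 11·0 = 112
  Citadel: 8·0 + 6·0 + 13·5 + 7·2 + 11·5 = 134
  Lumen: 8·1 + 6·4 + 13·1 + 7·4 + 11·1 = 84
  Forge: 8·5 + 6·2 + 13·4 + 7·0 + 11·4 = 148

148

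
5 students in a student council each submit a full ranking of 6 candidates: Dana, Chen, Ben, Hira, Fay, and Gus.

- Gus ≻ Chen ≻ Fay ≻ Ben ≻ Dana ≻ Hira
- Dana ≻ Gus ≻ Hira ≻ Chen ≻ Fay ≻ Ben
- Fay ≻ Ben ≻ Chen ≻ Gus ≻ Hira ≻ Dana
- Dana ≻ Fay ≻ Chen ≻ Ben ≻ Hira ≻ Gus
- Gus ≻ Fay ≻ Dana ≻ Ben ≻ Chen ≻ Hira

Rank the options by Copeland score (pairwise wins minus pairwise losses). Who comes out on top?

Pairwise results:
  Dana vs Chen: Dana wins 3–2.
  Dana vs Ben: Dana wins 3–2.
  Dana vs Hira: Dana wins 4–1.
  Dana vs Fay: Fay wins 3–2.
  Dana vs Gus: Gus wins 3–2.
  Chen vs Ben: Chen wins 3–2.
  Chen vs Hira: Chen wins 4–1.
  Chen vs Fay: Fay wins 3–2.
  Chen vs Gus: Gus wins 3–2.
  Ben vs Hira: Ben wins 4–1.
  Ben vs Fay: Fay wins 5–0.
  Ben vs Gus: Gus wins 3–2.
  Hira vs Fay: Fay wins 4–1.
  Hira vs Gus: Gus wins 4–1.
  Fay vs Gus: Gus wins 3–2.
Copeland scores (wins − losses):
  Dana: 3 − 2 = 1
  Chen: 2 − 3 = -1
  Ben: 1 − 4 = -3
  Hira: 0 − 5 = -5
  Fay: 4 − 1 = 3
  Gus: 5 − 0 = 5
Gus has the best Copeland score.

Gus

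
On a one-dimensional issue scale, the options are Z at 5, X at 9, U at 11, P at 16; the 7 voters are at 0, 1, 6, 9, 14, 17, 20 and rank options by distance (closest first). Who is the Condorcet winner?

With single-peaked preferences on a line, the Condorcet winner is the candidate closest to the median voter.
The median voter (position 9) is closest to X at 9.
Check: X vs P — voters closer to X: 4 of 7.

X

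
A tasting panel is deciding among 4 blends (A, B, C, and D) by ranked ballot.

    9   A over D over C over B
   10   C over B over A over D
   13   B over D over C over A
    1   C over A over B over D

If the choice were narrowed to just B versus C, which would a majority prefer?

C

Ballots ranking B above C: 13.
Ballots ranking C above B: 9+10+1 = 20.
C wins the head-to-head, 20–13.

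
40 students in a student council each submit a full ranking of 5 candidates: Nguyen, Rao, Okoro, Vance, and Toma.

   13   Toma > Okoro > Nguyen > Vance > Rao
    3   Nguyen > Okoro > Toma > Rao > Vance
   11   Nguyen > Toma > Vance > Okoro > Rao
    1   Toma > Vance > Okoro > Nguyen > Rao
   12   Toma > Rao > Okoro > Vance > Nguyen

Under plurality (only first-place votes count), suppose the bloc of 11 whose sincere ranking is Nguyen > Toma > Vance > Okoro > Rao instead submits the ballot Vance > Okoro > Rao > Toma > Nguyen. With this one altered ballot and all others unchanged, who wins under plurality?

Toma

First-place totals with the altered ballot: Nguyen 3, Rao 0, Okoro 0, Vance 11, Toma 26.
The winner is unchanged: still Toma.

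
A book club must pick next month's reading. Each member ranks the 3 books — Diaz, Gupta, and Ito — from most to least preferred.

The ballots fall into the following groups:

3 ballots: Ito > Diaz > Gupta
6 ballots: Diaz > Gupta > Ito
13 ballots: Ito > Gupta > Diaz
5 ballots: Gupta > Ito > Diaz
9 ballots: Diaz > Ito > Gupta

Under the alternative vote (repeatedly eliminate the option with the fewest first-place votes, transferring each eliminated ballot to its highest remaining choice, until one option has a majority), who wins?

Round 1: Ito 16, Diaz 15, Gupta 5. Gupta has the fewest and is eliminated.
Round 2: Ito 21, Diaz 15. Ito has a majority.

Ito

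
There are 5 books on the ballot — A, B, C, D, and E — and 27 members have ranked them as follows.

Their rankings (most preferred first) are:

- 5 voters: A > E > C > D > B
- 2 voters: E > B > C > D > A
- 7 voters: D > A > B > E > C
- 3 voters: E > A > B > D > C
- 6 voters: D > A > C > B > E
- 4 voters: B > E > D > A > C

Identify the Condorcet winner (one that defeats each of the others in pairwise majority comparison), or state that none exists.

No Condorcet winner

Head-to-head results (27 voters total):
A vs B: A wins 21–6.
A vs C: A wins 25–2.
A vs D: D wins 19–8.
A vs E: A wins 18–9.
B vs C: B wins 16–11.
B vs D: D wins 18–9.
B vs E: B wins 17–10.
C vs D: D wins 20–7.
C vs E: E wins 21–6.
D vs E: E wins 14–13.
No candidate beats all others: A beats E beats D beats A, a majority cycle.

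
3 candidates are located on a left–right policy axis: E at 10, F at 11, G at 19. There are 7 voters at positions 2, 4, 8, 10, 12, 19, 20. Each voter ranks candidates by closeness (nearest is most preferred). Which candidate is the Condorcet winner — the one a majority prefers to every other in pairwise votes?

E

With single-peaked preferences on a line, the Condorcet winner is the candidate closest to the median voter.
The median voter (position 10) is closest to E at 10.
Check: E vs F — voters closer to E: 4 of 7.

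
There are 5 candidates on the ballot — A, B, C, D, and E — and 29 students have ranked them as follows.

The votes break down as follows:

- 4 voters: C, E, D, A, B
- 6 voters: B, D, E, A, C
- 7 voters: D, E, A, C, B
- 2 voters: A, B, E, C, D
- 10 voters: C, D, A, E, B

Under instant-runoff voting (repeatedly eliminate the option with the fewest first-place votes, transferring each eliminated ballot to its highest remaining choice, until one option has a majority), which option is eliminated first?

E

Round 1: C 14, D 7, B 6, A 2, E 0. E has the fewest and is eliminated.
Round 2: C 14, D 7, B 6, A 2. A has the fewest and is eliminated.
Round 3: C 14, B 8, D 7. D has the fewest and is eliminated.
Round 4: C 21, B 8. C has a majority.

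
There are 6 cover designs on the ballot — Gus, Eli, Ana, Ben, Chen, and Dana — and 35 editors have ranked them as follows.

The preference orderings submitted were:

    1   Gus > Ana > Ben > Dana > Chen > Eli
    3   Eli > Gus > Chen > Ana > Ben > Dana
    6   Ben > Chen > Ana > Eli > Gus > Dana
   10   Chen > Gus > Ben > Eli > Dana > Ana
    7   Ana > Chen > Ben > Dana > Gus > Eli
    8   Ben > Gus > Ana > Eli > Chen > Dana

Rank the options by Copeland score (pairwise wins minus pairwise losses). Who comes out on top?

Pairwise results:
  Gus vs Eli: Gus wins 26–9.
  Gus vs Ana: Gus wins 22–13.
  Gus vs Ben: Ben wins 21–14.
  Gus vs Chen: Chen wins 23–12.
  Gus vs Dana: Gus wins 28–7.
  Eli vs Ana: Ana wins 22–13.
  Eli vs Ben: Ben wins 32–3.
  Eli vs Chen: Chen wins 24–11.
  Eli vs Dana: Eli wins 27–8.
  Ana vs Ben: Ben wins 24–11.
  Ana vs Chen: Chen wins 19–16.
  Ana vs Dana: Ana wins 25–10.
  Ben vs Chen: Chen wins 20–15.
  Ben vs Dana: Ben wins 35–0.
  Chen vs Dana: Chen wins 34–1.
Copeland scores (wins − losses):
  Gus: 3 − 2 = 1
  Eli: 1 − 4 = -3
  Ana: 2 − 3 = -1
  Ben: 4 − 1 = 3
  Chen: 5 − 0 = 5
  Dana: 0 − 5 = -5
Chen has the best Copeland score.

Chen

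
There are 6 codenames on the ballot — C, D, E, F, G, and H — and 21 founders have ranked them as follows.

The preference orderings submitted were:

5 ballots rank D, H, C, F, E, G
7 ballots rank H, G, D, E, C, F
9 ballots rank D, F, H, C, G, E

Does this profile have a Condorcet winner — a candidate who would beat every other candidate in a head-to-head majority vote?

Yes

Head-to-head results (21 voters total):
C vs D: D wins 21–0.
C vs E: C wins 14–7.
C vs F: C wins 12–9.
C vs G: C wins 14–7.
C vs H: H wins 21–0.
D vs E: D wins 21–0.
D vs F: D wins 21–0.
D vs G: D wins 14–7.
D vs H: D wins 14–7.
E vs F: F wins 14–7.
E vs G: G wins 16–5.
E vs H: H wins 21–0.
F vs G: F wins 14–7.
F vs H: H wins 12–9.
G vs H: H wins 21–0.
D beats each rival — C (21–0), E (21–0), F (21–0), G (14–7), H (14–7) — so D is the Condorcet winner.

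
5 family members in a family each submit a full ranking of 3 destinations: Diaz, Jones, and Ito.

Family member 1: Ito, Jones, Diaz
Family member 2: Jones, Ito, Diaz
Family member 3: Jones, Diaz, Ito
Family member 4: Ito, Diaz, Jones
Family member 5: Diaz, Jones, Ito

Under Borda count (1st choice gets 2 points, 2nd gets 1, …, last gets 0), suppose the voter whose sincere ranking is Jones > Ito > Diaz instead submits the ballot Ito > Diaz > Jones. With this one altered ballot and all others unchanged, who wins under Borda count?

Borda totals with the altered ballot: Diaz 5, Jones 4, Ito 6.
The switch changes the winner from Jones to Ito.

Ito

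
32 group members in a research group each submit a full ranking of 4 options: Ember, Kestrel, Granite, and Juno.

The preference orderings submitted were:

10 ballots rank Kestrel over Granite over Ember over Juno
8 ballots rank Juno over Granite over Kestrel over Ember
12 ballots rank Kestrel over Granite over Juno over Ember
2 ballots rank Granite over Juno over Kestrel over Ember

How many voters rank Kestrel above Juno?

22

Ballots ranking Kestrel above Juno: 10+12 = 22.
Ballots ranking Juno above Kestrel: 8+2 = 10.
So 22 of 32 voters prefer Kestrel to Juno.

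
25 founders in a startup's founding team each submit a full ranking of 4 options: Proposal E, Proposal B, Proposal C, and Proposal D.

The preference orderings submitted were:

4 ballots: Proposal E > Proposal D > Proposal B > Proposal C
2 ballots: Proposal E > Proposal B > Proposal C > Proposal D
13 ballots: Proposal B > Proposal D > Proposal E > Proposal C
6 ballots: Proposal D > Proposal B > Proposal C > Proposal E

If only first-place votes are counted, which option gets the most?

First-place vote totals:
  Proposal E: 6
  Proposal B: 13
  Proposal C: 0
  Proposal D: 6
Proposal B has the most first-place votes.

Proposal B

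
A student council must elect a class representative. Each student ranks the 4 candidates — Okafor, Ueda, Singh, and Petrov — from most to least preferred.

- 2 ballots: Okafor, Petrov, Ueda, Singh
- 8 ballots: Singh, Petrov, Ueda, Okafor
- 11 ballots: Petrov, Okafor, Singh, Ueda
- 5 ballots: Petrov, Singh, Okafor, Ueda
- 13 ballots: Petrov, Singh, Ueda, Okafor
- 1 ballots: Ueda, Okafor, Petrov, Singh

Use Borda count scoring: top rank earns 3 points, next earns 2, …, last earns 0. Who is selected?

Borda scores:
  Okafor: 2·3 + 8·0 + 11·2 + 5·1 + 13·0 + 2 = 35
  Ueda: 2·1 + 8·1 + 11·0 + 5·0 + 13·1 + 3 = 26
  Singh: 2·0 + 8·3 + 11·1 + 5·2 + 13·2 + 0 = 71
  Petrov: 2·2 + 8·2 + 11·3 + 5·3 + 13·3 + 1 = 108
Petrov has the highest total.

Petrov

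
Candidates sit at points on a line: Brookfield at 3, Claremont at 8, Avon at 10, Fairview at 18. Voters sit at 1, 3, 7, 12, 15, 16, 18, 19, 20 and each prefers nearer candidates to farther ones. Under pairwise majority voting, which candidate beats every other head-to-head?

Fairview

With single-peaked preferences on a line, the Condorcet winner is the candidate closest to the median voter.
The median voter (position 15) is closest to Fairview at 18.
Check: Fairview vs Avon — voters closer to Fairview: 5 of 9.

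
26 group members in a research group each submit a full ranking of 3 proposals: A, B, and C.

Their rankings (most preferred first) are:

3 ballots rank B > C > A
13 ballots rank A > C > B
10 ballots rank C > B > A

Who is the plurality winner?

A

First-place vote totals:
  A: 13
  B: 3
  C: 10
A has the most first-place votes.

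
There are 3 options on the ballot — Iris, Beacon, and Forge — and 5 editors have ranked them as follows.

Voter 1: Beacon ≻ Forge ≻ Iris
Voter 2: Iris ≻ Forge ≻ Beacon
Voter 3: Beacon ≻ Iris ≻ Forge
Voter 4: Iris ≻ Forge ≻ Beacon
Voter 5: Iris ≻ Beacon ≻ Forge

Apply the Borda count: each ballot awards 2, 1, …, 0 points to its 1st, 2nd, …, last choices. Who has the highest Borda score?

Borda scores:
  Iris: 0 + 2 + 1 + 2 + 2 = 7
  Beacon: 2 + 0 + 2 + 0 + 1 = 5
  Forge: 1 + 1 + 0 + 1 + 0 = 3
Iris has the highest total.

Iris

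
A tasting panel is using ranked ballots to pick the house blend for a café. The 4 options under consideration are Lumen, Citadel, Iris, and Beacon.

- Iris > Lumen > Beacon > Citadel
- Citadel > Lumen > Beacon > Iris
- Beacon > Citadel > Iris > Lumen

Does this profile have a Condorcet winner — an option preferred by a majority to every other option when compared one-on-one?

Head-to-head results (3 voters total):
Lumen vs Citadel: Citadel wins 2–1.
Lumen vs Iris: Iris wins 2–1.
Lumen vs Beacon: Lumen wins 2–1.
Citadel vs Iris: Citadel wins 2–1.
Citadel vs Beacon: Beacon wins 2–1.
Iris vs Beacon: Beacon wins 2–1.
No candidate beats all others: Lumen beats Beacon beats Citadel beats Lumen, a majority cycle.

No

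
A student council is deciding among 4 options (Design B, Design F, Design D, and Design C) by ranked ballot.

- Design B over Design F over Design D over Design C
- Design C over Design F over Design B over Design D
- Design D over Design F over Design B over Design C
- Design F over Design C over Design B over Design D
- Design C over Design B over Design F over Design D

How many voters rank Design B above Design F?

2

Ballots ranking Design B above Design F: 2.
Ballots ranking Design F above Design B: 3.
So 2 of 5 voters prefer Design B to Design F.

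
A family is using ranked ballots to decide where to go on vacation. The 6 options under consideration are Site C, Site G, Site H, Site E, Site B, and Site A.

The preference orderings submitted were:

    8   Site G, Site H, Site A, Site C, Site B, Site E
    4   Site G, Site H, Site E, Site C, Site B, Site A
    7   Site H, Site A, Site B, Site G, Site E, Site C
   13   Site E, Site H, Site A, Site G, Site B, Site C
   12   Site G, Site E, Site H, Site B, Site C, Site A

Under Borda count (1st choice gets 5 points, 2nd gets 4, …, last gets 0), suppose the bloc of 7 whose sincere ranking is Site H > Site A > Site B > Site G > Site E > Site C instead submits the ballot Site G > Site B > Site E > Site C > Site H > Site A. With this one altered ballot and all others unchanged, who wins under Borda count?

Borda totals with the altered ballot: Site C 50, Site G 181, Site H 143, Site E 146, Site B 77, Site A 63.
The switch changes the winner from Site H to Site G.

Site G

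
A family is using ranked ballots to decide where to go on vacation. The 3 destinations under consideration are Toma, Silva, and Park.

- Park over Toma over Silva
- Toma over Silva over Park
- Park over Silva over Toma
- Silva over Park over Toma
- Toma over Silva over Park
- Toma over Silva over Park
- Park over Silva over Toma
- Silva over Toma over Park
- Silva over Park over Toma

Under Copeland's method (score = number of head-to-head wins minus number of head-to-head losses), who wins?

Pairwise results:
  Toma vs Silva: Silva wins 5–4.
  Toma vs Park: Park wins 5–4.
  Silva vs Park: Silva wins 6–3.
Copeland scores (wins − losses):
  Toma: 0 − 2 = -2
  Silva: 2 − 0 = 2
  Park: 1 − 1 = 0
Silva has the best Copeland score.

Silva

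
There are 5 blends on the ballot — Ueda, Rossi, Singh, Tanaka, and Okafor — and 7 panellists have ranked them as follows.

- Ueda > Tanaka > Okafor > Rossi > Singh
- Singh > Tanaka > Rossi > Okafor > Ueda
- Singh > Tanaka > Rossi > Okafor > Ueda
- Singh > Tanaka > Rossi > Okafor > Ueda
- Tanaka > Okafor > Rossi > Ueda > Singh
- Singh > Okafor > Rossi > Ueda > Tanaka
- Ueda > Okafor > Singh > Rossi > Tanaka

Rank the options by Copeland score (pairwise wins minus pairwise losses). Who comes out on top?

Singh

Pairwise results:
  Ueda vs Rossi: Rossi wins 5–2.
  Ueda vs Singh: Singh wins 4–3.
  Ueda vs Tanaka: Tanaka wins 4–3.
  Ueda vs Okafor: Okafor wins 5–2.
  Rossi vs Singh: Singh wins 5–2.
  Rossi vs Tanaka: Tanaka wins 5–2.
  Rossi vs Okafor: Okafor wins 4–3.
  Singh vs Tanaka: Singh wins 5–2.
  Singh vs Okafor: Singh wins 4–3.
  Tanaka vs Okafor: Tanaka wins 5–2.
Copeland scores (wins − losses):
  Ueda: 0 − 4 = -4
  Rossi: 1 − 3 = -2
  Singh: 4 − 0 = 4
  Tanaka: 3 − 1 = 2
  Okafor: 2 − 2 = 0
Singh has the best Copeland score.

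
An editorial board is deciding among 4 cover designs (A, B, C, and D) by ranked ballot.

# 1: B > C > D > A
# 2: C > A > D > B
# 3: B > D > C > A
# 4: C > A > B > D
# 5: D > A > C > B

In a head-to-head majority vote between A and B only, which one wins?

A

Ballots ranking A above B: 3.
Ballots ranking B above A: 2.
A wins the head-to-head, 3–2.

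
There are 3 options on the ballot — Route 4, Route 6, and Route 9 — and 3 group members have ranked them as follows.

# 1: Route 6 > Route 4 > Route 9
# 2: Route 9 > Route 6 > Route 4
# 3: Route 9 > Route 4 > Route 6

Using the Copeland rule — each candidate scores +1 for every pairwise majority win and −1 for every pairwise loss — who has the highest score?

Route 9

Pairwise results:
  Route 4 vs Route 6: Route 6 wins 2–1.
  Route 4 vs Route 9: Route 9 wins 2–1.
  Route 6 vs Route 9: Route 9 wins 2–1.
Copeland scores (wins − losses):
  Route 4: 0 − 2 = -2
  Route 6: 1 − 1 = 0
  Route 9: 2 − 0 = 2
Route 9 has the best Copeland score.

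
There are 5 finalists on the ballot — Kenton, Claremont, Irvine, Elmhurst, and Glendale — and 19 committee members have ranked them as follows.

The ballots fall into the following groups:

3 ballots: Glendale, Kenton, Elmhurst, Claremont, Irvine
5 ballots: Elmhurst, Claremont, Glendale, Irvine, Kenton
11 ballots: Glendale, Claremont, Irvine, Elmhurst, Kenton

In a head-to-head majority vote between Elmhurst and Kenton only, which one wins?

Ballots ranking Elmhurst above Kenton: 5+11 = 16.
Ballots ranking Kenton above Elmhurst: 3.
Elmhurst wins the head-to-head, 16–3.

Elmhurst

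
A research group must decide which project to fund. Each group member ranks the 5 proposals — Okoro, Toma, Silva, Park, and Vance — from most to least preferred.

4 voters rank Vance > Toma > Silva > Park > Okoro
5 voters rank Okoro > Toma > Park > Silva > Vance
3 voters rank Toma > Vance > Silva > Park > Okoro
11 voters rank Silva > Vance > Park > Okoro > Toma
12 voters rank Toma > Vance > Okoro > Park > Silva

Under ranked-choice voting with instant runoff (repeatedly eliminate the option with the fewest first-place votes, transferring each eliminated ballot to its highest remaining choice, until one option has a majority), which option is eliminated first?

Park

Round 1: Toma 15, Silva 11, Okoro 5, Vance 4, Park 0. Park has the fewest and is eliminated.
Round 2: Toma 15, Silva 11, Okoro 5, Vance 4. Vance has the fewest and is eliminated.
Round 3: Toma 19, Silva 11, Okoro 5. Toma has a majority.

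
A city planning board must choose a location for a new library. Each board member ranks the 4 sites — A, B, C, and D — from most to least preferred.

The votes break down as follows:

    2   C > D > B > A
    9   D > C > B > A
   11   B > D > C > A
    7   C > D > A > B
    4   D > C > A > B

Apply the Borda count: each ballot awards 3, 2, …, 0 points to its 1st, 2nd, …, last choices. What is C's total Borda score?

64

Borda scores:
  A: 2·0 + 9·0 + 11·0 + 7·1 + 4·1 = 11
  B: 2·1 + 9·1 + 11·3 + 7·0 + 4·0 = 44
  C: 2·3 + 9·2 + 11·1 + 7·3 + 4·2 = 64
  D: 2·2 + 9·3 + 11·2 + 7·2 + 4·3 = 79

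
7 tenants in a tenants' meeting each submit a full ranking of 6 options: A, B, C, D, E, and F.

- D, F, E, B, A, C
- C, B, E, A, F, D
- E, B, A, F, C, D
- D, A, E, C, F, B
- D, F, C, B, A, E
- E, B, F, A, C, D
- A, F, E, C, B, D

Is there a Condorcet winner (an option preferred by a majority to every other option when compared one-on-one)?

Head-to-head results (7 voters total):
A vs B: B wins 5–2.
A vs C: A wins 5–2.
A vs D: A wins 4–3.
A vs E: E wins 4–3.
A vs F: A wins 4–3.
B vs C: C wins 4–3.
B vs D: B wins 4–3.
B vs E: E wins 5–2.
B vs F: F wins 4–3.
C vs D: C wins 4–3.
C vs E: E wins 5–2.
C vs F: F wins 5–2.
D vs E: E wins 4–3.
D vs F: F wins 4–3.
E vs F: E wins 4–3.
E beats each rival — A (4–3), B (5–2), C (5–2), D (4–3), F (4–3) — so E is the Condorcet winner.

Yes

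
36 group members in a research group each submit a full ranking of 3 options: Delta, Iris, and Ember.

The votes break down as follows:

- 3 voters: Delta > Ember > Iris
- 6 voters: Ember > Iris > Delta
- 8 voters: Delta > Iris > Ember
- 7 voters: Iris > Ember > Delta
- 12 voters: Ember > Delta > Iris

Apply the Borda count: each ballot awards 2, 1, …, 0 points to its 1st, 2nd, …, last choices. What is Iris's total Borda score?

28

Borda scores:
  Delta: 3·2 + 6·0 + 8·2 + 7·0 + 12·1 = 34
  Iris: 3·0 + 6·1 + 8·1 + 7·2 + 12·0 = 28
  Ember: 3·1 + 6·2 + 8·0 + 7·1 + 12·2 = 46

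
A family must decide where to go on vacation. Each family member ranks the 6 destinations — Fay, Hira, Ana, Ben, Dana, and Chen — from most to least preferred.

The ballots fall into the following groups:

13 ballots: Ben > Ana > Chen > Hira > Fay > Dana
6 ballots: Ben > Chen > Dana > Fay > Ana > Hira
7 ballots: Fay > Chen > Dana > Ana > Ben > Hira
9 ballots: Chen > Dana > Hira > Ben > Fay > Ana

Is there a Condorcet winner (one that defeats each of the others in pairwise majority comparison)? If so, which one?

Head-to-head results (35 voters total):
Fay vs Hira: Hira wins 22–13.
Fay vs Ana: Fay wins 22–13.
Fay vs Ben: Ben wins 28–7.
Fay vs Dana: Fay wins 20–15.
Fay vs Chen: Chen wins 28–7.
Hira vs Ana: Ana wins 26–9.
Hira vs Ben: Ben wins 26–9.
Hira vs Dana: Dana wins 22–13.
Hira vs Chen: Chen wins 35–0.
Ana vs Ben: Ben wins 28–7.
Ana vs Dana: Dana wins 22–13.
Ana vs Chen: Chen wins 22–13.
Ben vs Dana: Ben wins 19–16.
Ben vs Chen: Ben wins 19–16.
Dana vs Chen: Chen wins 35–0.
Ben beats each rival — Fay (28–7), Hira (26–9), Ana (28–7), Dana (19–16), Chen (19–16) — so Ben is the Condorcet winner.

Ben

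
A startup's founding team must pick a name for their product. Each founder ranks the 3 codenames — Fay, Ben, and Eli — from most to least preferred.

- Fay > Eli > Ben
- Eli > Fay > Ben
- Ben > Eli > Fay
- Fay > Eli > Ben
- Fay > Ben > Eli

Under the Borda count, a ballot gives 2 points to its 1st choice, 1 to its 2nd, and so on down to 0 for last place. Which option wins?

Borda scores:
  Fay: 2 + 1 + 0 + 2 + 2 = 7
  Ben: 0 + 0 + 2 + 0 + 1 = 3
  Eli: 1 + 2 + 1 + 1 + 0 = 5
Fay has the highest total.

Fay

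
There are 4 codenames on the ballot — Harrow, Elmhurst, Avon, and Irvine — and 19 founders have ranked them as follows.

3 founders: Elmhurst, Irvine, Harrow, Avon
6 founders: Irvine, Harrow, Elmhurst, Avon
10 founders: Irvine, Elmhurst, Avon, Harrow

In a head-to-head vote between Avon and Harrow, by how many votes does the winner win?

1

Ballots ranking Avon above Harrow: 10.
Ballots ranking Harrow above Avon: 3+6 = 9.
Avon wins 10–9, a margin of 1.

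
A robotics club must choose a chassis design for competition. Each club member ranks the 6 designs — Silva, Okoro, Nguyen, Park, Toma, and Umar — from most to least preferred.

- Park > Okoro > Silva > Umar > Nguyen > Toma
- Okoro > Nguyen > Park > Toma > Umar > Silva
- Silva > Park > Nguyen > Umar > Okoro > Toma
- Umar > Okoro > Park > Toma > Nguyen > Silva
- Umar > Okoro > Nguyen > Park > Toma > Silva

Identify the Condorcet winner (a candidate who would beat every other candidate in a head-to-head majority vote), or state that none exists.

Head-to-head results (5 voters total):
Silva vs Okoro: Okoro wins 4–1.
Silva vs Nguyen: Nguyen wins 3–2.
Silva vs Park: Park wins 4–1.
Silva vs Toma: Toma wins 3–2.
Silva vs Umar: Umar wins 3–2.
Okoro vs Nguyen: Okoro wins 4–1.
Okoro vs Park: Okoro wins 3–2.
Okoro vs Toma: Okoro wins 5–0.
Okoro vs Umar: Umar wins 3–2.
Nguyen vs Park: Park wins 3–2.
Nguyen vs Toma: Nguyen wins 4–1.
Nguyen vs Umar: Umar wins 3–2.
Park vs Toma: Park wins 5–0.
Park vs Umar: Park wins 3–2.
Toma vs Umar: Umar wins 4–1.
No candidate beats all others: Okoro beats Park beats Umar beats Okoro, a majority cycle.

No Condorcet winner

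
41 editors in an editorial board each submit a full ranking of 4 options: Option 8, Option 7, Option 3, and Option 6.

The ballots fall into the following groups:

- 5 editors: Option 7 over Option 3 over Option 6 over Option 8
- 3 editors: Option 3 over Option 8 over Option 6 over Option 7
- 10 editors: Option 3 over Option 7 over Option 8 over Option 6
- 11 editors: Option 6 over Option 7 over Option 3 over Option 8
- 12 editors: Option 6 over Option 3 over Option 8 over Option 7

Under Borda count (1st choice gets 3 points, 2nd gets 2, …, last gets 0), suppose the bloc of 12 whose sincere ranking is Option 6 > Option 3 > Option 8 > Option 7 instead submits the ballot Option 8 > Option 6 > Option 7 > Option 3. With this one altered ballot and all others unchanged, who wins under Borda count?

Option 7

Borda totals with the altered ballot: Option 8 52, Option 7 69, Option 3 60, Option 6 65.
The switch changes the winner from Option 3 to Option 7.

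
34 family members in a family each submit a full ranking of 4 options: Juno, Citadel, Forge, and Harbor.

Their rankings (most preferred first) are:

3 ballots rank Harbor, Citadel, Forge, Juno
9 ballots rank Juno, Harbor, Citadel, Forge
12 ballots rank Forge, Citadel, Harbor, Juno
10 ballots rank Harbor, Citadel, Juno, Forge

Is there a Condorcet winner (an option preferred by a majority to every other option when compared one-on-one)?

Yes

Head-to-head results (34 voters total):
Juno vs Citadel: Citadel wins 25–9.
Juno vs Forge: Juno wins 19–15.
Juno vs Harbor: Harbor wins 25–9.
Citadel vs Forge: Citadel wins 22–12.
Citadel vs Harbor: Harbor wins 22–12.
Forge vs Harbor: Harbor wins 22–12.
Harbor beats each rival — Juno (25–9), Citadel (22–12), Forge (22–12) — so Harbor is the Condorcet winner.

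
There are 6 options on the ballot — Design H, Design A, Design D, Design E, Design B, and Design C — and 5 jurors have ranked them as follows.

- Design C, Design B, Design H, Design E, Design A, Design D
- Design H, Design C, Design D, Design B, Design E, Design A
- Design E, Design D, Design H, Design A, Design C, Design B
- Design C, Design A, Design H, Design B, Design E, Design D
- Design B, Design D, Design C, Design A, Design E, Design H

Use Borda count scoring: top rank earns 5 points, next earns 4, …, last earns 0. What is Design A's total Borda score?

Borda scores:
  Design H: 3 + 5 + 3 + 3 + 0 = 14
  Design A: 1 + 0 + 2 + 4 + 2 = 9
  Design D: 0 + 3 + 4 + 0 + 4 = 11
  Design E: 2 + 1 + 5 + 1 + 1 = 10
  Design B: 4 + 2 + 0 + 2 + 5 = 13
  Design C: 5 + 4 + 1 + 5 + 3 = 18

9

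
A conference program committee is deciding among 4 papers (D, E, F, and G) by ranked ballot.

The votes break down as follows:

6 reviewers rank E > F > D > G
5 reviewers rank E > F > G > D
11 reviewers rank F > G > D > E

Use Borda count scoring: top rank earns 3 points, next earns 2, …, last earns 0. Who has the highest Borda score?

Borda scores:
  D: 6·1 + 5·0 + 11·1 = 17
  E: 6·3 + 5·3 + 11·0 = 33
  F: 6·2 + 5·2 + 11·3 = 55
  G: 6·0 + 5·1 + 11·2 = 27
F has the highest total.

F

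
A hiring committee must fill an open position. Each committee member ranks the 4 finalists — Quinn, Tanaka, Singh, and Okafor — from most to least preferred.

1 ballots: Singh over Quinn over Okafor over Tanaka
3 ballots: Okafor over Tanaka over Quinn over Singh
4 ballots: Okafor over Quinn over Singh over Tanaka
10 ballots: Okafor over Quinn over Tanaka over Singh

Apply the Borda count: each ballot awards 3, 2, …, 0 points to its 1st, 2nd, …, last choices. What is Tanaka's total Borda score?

16

Borda scores:
  Quinn: 2 + 3·1 + 4·2 + 10·2 = 33
  Tanaka: 0 + 3·2 + 4·0 + 10·1 = 16
  Singh: 3 + 3·0 + 4·1 + 10·0 = 7
  Okafor: 1 + 3·3 + 4·3 + 10·3 = 52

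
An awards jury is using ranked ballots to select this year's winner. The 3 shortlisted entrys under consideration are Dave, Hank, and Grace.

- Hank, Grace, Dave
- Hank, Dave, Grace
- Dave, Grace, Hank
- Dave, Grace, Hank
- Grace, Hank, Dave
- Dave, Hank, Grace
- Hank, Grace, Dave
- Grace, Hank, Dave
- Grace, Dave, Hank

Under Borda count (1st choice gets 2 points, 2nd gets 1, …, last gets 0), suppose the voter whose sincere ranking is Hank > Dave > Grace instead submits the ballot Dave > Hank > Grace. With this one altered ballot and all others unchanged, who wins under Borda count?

Borda totals with the altered ballot: Dave 9, Hank 8, Grace 10.
The winner is unchanged: still Grace.

Grace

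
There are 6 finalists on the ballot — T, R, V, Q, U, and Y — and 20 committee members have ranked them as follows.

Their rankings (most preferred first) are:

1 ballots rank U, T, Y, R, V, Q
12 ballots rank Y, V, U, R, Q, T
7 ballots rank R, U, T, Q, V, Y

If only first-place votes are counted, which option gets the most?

First-place vote totals:
  T: 0
  R: 7
  V: 0
  Q: 0
  U: 1
  Y: 12
Y has the most first-place votes.

Y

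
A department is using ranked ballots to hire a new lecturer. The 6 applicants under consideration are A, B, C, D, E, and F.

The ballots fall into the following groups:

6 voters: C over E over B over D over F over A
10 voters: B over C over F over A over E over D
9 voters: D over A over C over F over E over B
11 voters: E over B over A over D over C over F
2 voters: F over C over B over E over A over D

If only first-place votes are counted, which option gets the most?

E

First-place vote totals:
  A: 0
  B: 10
  C: 6
  D: 9
  E: 11
  F: 2
E has the most first-place votes.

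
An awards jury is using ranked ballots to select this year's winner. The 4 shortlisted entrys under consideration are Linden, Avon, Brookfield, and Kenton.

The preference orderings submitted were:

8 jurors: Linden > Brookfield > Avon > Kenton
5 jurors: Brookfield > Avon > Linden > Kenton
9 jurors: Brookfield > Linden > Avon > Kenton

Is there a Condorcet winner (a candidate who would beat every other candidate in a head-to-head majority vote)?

Yes

Head-to-head results (22 voters total):
Linden vs Avon: Linden wins 17–5.
Linden vs Brookfield: Brookfield wins 14–8.
Linden vs Kenton: Linden wins 22–0.
Avon vs Brookfield: Brookfield wins 22–0.
Avon vs Kenton: Avon wins 22–0.
Brookfield vs Kenton: Brookfield wins 22–0.
Brookfield beats each rival — Linden (14–8), Avon (22–0), Kenton (22–0) — so Brookfield is the Condorcet winner.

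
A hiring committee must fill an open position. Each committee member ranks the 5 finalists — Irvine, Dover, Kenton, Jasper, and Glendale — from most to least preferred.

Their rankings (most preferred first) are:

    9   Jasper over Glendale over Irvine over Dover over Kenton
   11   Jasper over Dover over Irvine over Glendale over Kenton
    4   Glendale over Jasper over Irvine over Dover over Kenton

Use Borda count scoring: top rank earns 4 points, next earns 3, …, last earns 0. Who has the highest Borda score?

Jasper

Borda scores:
  Irvine: 9·2 + 11·2 + 4·2 = 48
  Dover: 9·1 + 11·3 + 4·1 = 46
  Kenton: 9·0 + 11·0 + 4·0 = 0
  Jasper: 9·4 + 11·4 + 4·3 = 92
  Glendale: 9·3 + 11·1 + 4·4 = 54
Jasper has the highest total.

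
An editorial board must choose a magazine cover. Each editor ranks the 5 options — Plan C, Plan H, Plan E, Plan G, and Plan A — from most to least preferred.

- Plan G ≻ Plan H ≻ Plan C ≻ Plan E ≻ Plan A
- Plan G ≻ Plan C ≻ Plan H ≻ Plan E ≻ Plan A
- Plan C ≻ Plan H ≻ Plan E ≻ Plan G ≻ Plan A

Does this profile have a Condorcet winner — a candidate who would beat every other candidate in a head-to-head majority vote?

Yes

Head-to-head results (3 voters total):
Plan C vs Plan H: Plan C wins 2–1.
Plan C vs Plan E: Plan C wins 3–0.
Plan C vs Plan G: Plan G wins 2–1.
Plan C vs Plan A: Plan C wins 3–0.
Plan H vs Plan E: Plan H wins 3–0.
Plan H vs Plan G: Plan G wins 2–1.
Plan H vs Plan A: Plan H wins 3–0.
Plan E vs Plan G: Plan G wins 2–1.
Plan E vs Plan A: Plan E wins 3–0.
Plan G vs Plan A: Plan G wins 3–0.
Plan G beats each rival — Plan C (2–1), Plan H (2–1), Plan E (2–1), Plan A (3–0) — so Plan G is the Condorcet winner.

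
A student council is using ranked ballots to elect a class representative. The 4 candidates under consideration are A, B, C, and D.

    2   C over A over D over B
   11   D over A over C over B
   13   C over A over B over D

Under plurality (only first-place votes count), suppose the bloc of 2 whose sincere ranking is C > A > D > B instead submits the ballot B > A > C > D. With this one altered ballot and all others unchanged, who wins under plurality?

First-place totals with the altered ballot: A 0, B 2, C 13, D 11.
The winner is unchanged: still C.

C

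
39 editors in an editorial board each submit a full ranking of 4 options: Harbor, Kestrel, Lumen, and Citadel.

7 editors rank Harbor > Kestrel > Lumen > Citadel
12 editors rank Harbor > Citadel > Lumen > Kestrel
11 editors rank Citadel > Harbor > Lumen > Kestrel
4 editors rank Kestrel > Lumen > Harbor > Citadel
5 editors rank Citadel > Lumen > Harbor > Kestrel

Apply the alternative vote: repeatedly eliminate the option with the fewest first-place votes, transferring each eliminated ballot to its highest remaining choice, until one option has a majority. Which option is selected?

Round 1: Harbor 19, Citadel 16, Kestrel 4, Lumen 0. Lumen has the fewest and is eliminated.
Round 2: Harbor 19, Citadel 16, Kestrel 4. Kestrel has the fewest and is eliminated.
Round 3: Harbor 23, Citadel 16. Harbor has a majority.

Harbor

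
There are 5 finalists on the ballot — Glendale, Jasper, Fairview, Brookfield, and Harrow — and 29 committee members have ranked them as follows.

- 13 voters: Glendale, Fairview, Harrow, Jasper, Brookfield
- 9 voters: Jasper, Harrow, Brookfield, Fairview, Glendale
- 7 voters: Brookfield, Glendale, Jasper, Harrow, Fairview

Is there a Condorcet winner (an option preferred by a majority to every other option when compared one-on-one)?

Head-to-head results (29 voters total):
Glendale vs Jasper: Glendale wins 20–9.
Glendale vs Fairview: Glendale wins 20–9.
Glendale vs Brookfield: Brookfield wins 16–13.
Glendale vs Harrow: Glendale wins 20–9.
Jasper vs Fairview: Jasper wins 16–13.
Jasper vs Brookfield: Jasper wins 22–7.
Jasper vs Harrow: Jasper wins 16–13.
Fairview vs Brookfield: Brookfield wins 16–13.
Fairview vs Harrow: Harrow wins 16–13.
Brookfield vs Harrow: Harrow wins 22–7.
No candidate beats all others: Glendale beats Jasper beats Brookfield beats Glendale, a majority cycle.

No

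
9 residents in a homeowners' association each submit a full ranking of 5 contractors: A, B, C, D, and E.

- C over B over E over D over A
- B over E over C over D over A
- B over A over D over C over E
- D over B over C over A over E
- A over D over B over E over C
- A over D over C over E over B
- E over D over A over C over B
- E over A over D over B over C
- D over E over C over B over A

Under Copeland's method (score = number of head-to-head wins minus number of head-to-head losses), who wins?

D

Pairwise results:
  A vs B: B wins 5–4.
  A vs C: A wins 5–4.
  A vs D: D wins 5–4.
  A vs E: E wins 5–4.
  B vs C: B wins 5–4.
  B vs D: D wins 6–3.
  B vs E: B wins 5–4.
  C vs D: D wins 7–2.
  C vs E: E wins 5–4.
  D vs E: D wins 5–4.
Copeland scores (wins − losses):
  A: 1 − 3 = -2
  B: 3 − 1 = 2
  C: 0 − 4 = -4
  D: 4 − 0 = 4
  E: 2 − 2 = 0
D has the best Copeland score.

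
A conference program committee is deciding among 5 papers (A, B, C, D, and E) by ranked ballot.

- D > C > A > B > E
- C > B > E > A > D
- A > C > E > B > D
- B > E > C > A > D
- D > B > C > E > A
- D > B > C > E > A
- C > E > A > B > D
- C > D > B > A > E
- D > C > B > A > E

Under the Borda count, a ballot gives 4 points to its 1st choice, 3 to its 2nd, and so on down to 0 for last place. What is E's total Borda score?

12

Borda scores:
  A: 2 + 1 + 4 + 1 + 0 + 0 + 2 + 1 + 1 = 12
  B: 1 + 3 + 1 + 4 + 3 + 3 + 1 + 2 + 2 = 20
  C: 3 + 4 + 3 + 2 + 2 + 2 + 4 + 4 + 3 = 27
  D: 4 + 0 + 0 + 0 + 4 + 4 + 0 + 3 + 4 = 19
  E: 0 + 2 + 2 + 3 + 1 + 1 + 3 + 0 + 0 = 12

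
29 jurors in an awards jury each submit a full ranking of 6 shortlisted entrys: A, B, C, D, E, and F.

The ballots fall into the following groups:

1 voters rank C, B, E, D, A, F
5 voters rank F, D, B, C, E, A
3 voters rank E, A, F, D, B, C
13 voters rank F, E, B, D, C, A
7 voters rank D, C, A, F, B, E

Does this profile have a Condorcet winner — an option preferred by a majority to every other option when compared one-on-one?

Yes

Head-to-head results (29 voters total):
A vs B: B wins 19–10.
A vs C: C wins 26–3.
A vs D: D wins 26–3.
A vs E: E wins 22–7.
A vs F: F wins 18–11.
B vs C: B wins 21–8.
B vs D: D wins 15–14.
B vs E: E wins 16–13.
B vs F: F wins 28–1.
C vs D: D wins 28–1.
C vs E: E wins 16–13.
C vs F: F wins 21–8.
D vs E: E wins 17–12.
D vs F: F wins 21–8.
E vs F: F wins 25–4.
F beats each rival — A (18–11), B (28–1), C (21–8), D (21–8), E (25–4) — so F is the Condorcet winner.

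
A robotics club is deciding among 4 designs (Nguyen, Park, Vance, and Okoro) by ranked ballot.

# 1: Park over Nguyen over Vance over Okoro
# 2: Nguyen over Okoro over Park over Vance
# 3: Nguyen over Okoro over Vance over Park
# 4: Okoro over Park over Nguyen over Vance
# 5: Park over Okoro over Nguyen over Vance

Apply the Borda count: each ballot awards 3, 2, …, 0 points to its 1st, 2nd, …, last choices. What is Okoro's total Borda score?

Borda scores:
  Nguyen: 2 + 3 + 3 + 1 + 1 = 10
  Park: 3 + 1 + 0 + 2 + 3 = 9
  Vance: 1 + 0 + 1 + 0 + 0 = 2
  Okoro: 0 + 2 + 2 + 3 + 2 = 9

9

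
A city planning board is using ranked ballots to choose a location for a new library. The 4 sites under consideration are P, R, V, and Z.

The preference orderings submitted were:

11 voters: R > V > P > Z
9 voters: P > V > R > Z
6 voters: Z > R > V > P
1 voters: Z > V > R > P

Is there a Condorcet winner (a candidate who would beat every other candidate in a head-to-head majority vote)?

Head-to-head results (27 voters total):
P vs R: R wins 18–9.
P vs V: V wins 18–9.
P vs Z: P wins 20–7.
R vs V: R wins 17–10.
R vs Z: R wins 20–7.
V vs Z: V wins 20–7.
R beats each rival — P (18–9), V (17–10), Z (20–7) — so R is the Condorcet winner.

Yes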